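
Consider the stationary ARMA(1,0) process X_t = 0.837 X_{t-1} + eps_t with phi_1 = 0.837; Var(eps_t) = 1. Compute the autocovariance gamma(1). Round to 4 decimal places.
\gamma(1) = 2.7953

Multiply the model equation by X_{t-k} and take expectations. With theta_0 = psi_0 = 1 and psi_j the MA(infinity) weights, this gives
  gamma(k) - sum_i phi_i gamma(k-i) = c_k,
  c_k = sigma^2 * sum_{j=k..q} theta_j psi_{j-k}   (c_k = 0 for k > q),
using gamma(-m) = gamma(m).
Pure AR (q = 0): c_0 = sigma^2 = 1, c_k = 0 for k >= 1.
Equations for k = 0 and k = 1 (AR order 1):
  gamma(0) = phi_1 gamma(1) + c_0
  gamma(1) = phi_1 gamma(0) + c_1
Substituting the second into the first: gamma(0) (1 - phi_1^2) = c_0 + phi_1 c_1, so
  gamma(0) = c_0 / (1 - phi_1^2) = 1 / (1 - (0.837)^2) = 1 / 0.299431 = 3.339668.
  gamma(1) = phi_1 gamma(0) = (0.837)(3.339668) = 2.795302.
Therefore gamma(1) = 2.7953 (to 4 decimal places).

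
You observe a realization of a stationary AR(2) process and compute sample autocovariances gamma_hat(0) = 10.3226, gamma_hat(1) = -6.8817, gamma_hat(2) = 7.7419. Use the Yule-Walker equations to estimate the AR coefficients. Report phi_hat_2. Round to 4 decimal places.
\hat\phi_{2} = 0.5500

The Yule-Walker equations for an AR(p) process read, in matrix form,
  Gamma_p phi = r_p,   with   (Gamma_p)_{ij} = gamma(|i - j|),
                       (r_p)_i = gamma(i),   i,j = 1..p.
Substitute the sample gammas (Toeplitz matrix and right-hand side of size 2):
  Gamma_p = [[10.3226, -6.8817], [-6.8817, 10.3226]]
  r_p     = [-6.8817, 7.7419]
Written out:
  10.3226 phi_1 - 6.8817 phi_2 = -6.8817
  -6.8817 phi_1 + 10.3226 phi_2 = 7.7419
Solve by Cramer's rule:
  det = gamma(0)^2 - gamma(1)^2 = (10.3226)^2 - (-6.8817)^2 = 106.55607076 - 47.35779489 = 59.19827587
  phi_hat_1 = [gamma(1) gamma(0) - gamma(1) gamma(2)] / det = [(-6.8817)(10.3226) - (-6.8817)(7.7419)] / 59.19827587 = -17.75960319 / 59.19827587 = -0.3
  phi_hat_2 = [gamma(0) gamma(2) - gamma(1)^2] / det = [(10.3226)(7.7419) - (-6.8817)^2] / 59.19827587 = 32.55874205 / 59.19827587 = 0.55
So phi_hat = [-0.3000, 0.5500].
Therefore phi_hat_2 = 0.5500.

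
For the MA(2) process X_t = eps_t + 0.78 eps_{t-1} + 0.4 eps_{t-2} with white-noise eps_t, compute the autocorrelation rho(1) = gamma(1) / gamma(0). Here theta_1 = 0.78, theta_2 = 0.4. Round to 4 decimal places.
\rho(1) = 0.6175

For an MA(q) process with theta_0 = 1, the autocovariance is
  gamma(k) = sigma^2 * sum_{i=0..q-k} theta_i * theta_{i+k},
and rho(k) = gamma(k) / gamma(0). Sigma^2 cancels.
  numerator   = (1)*(0.78) + (0.78)*(0.4) = 1.092.
  denominator = (1)^2 + (0.78)^2 + (0.4)^2 = 1.7684.
  rho(1) = 1.092 / 1.7684 = 0.6175.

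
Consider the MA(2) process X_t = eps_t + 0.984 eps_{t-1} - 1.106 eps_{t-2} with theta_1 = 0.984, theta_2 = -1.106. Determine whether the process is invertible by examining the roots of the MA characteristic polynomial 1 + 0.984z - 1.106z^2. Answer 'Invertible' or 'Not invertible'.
\text{Not invertible}

The MA(q) characteristic polynomial is P(z) = 1 + 0.984z - 1.106z^2.
Invertibility requires all roots to lie outside the unit circle, i.e. |z| > 1 for every root.
Set 1 + (0.984) z + (-1.106) z^2 = 0, i.e. a z^2 + b z + c = 0 with a = -1.106, b = 0.984, c = 1.
Discriminant D = b^2 - 4ac = (0.984)^2 - 4*(-1.106)*1 = 0.968256 - (-4.424) = 5.392256.
D >= 0, so the roots are real: z = (-b +/- sqrt(D)) / (2a) = (-0.984 +/- 2.322123) / (-2.212).
  z_1 = (-0.984 + 2.322123) / (-2.212) = -0.6049,   |z_1| = 0.6049.
  z_2 = (-0.984 - 2.322123) / (-2.212) = 1.4946,   |z_2| = 1.4946.
Moduli of all roots: 0.6049, 1.4946.
All moduli strictly greater than 1? No.
Verdict: Not invertible.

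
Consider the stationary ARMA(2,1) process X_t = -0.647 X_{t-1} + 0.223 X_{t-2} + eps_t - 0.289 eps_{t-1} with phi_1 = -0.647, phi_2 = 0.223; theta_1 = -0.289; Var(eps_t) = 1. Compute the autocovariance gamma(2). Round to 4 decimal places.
\gamma(2) = 4.3315

Multiply the model equation by X_{t-k} and take expectations. With theta_0 = psi_0 = 1 and psi_j the MA(infinity) weights, this gives
  gamma(k) - sum_i phi_i gamma(k-i) = c_k,
  c_k = sigma^2 * sum_{j=k..q} theta_j psi_{j-k}   (c_k = 0 for k > q),
using gamma(-m) = gamma(m).
psi-weights needed (psi_j = theta_j + sum_i phi_i psi_{j-i}):
  psi_1 = theta_1 + phi_1 = -0.289 + (-0.647) = -0.936
Right-hand sides:
  c_0 = sigma^2 (1 + theta_1 psi_1) = 1 * (1 + (-0.289)(-0.936)) = 1 * 1.270504 = 1.270504
  c_1 = sigma^2 theta_1 = 1 * (-0.289) = -0.289
  c_2 = 0
Equations for k = 0, 1, 2 (AR order 2, c_2 = 0):
  (E0) gamma(0) = phi_1 gamma(1) + phi_2 gamma(2) + c_0
  (E1) gamma(1) = phi_1 gamma(0) + phi_2 gamma(1) + c_1
  (E2) gamma(2) = phi_1 gamma(1) + phi_2 gamma(0)
From (E1): gamma(1) = A gamma(0) + B with
  A = phi_1 / (1 - phi_2) = -0.647 / 0.777 = -0.83269,   B = c_1 / (1 - phi_2) = -0.289 / 0.777 = -0.371943.
Insert (E2) into (E0): gamma(0) (1 - phi_2^2) = phi_1 (1 + phi_2) gamma(1) + c_0.
  phi_1 (1 + phi_2) = (-0.647)(1.223) = -0.791281,   1 - phi_2^2 = 0.950271.
Replace gamma(1) by A gamma(0) + B and collect gamma(0):
  gamma(0) [0.950271 - (-0.791281)(-0.83269)] = (-0.791281)(-0.371943) + 1.270504
  gamma(0) * 0.291379 = 1.564816
  gamma(0) = 1.564816 / 0.291379 = 5.370373.
  gamma(1) = A gamma(0) + B = (-0.83269)(5.370373) + (-0.371943) = -4.843798.
  gamma(2) = phi_1 gamma(1) + phi_2 gamma(0) = (-0.647)(-4.843798) + (0.223)(5.370373) = 4.33153.
Therefore gamma(2) = 4.3315 (to 4 decimal places).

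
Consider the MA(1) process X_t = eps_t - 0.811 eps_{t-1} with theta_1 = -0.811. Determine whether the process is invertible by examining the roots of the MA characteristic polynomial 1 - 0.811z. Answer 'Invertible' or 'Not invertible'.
\text{Invertible}

The MA(q) characteristic polynomial is P(z) = 1 - 0.811z.
Invertibility requires all roots to lie outside the unit circle, i.e. |z| > 1 for every root.
This is linear in z: 1 + (-0.811) z = 0  =>  z = -1/(-0.811) = 1.233046,  |z| = 1.233046.
Moduli of all roots: 1.2330.
All moduli strictly greater than 1? Yes.
Verdict: Invertible.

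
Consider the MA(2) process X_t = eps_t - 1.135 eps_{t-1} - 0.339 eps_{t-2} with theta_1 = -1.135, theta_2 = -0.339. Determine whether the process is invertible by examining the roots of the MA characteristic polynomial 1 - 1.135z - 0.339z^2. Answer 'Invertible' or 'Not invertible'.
\text{Not invertible}

The MA(q) characteristic polynomial is P(z) = 1 - 1.135z - 0.339z^2.
Invertibility requires all roots to lie outside the unit circle, i.e. |z| > 1 for every root.
Set 1 + (-1.135) z + (-0.339) z^2 = 0, i.e. a z^2 + b z + c = 0 with a = -0.339, b = -1.135, c = 1.
Discriminant D = b^2 - 4ac = (-1.135)^2 - 4*(-0.339)*1 = 1.288225 - (-1.356) = 2.644225.
D >= 0, so the roots are real: z = (-b +/- sqrt(D)) / (2a) = (1.135 +/- 1.626107) / (-0.678).
  z_1 = (1.135 + 1.626107) / (-0.678) = -4.0724,   |z_1| = 4.0724.
  z_2 = (1.135 - 1.626107) / (-0.678) = 0.7243,   |z_2| = 0.7243.
Moduli of all roots: 4.0724, 0.7243.
All moduli strictly greater than 1? No.
Verdict: Not invertible.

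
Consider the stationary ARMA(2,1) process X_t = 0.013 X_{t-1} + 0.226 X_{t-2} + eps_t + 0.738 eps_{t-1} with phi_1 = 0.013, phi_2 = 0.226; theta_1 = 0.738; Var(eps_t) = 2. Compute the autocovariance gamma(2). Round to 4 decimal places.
\gamma(2) = 0.7733

Multiply the model equation by X_{t-k} and take expectations. With theta_0 = psi_0 = 1 and psi_j the MA(infinity) weights, this gives
  gamma(k) - sum_i phi_i gamma(k-i) = c_k,
  c_k = sigma^2 * sum_{j=k..q} theta_j psi_{j-k}   (c_k = 0 for k > q),
using gamma(-m) = gamma(m).
psi-weights needed (psi_j = theta_j + sum_i phi_i psi_{j-i}):
  psi_1 = theta_1 + phi_1 = 0.738 + (0.013) = 0.751
Right-hand sides:
  c_0 = sigma^2 (1 + theta_1 psi_1) = 2 * (1 + (0.738)(0.751)) = 2 * 1.554238 = 3.108476
  c_1 = sigma^2 theta_1 = 2 * (0.738) = 1.476
  c_2 = 0
Equations for k = 0, 1, 2 (AR order 2, c_2 = 0):
  (E0) gamma(0) = phi_1 gamma(1) + phi_2 gamma(2) + c_0
  (E1) gamma(1) = phi_1 gamma(0) + phi_2 gamma(1) + c_1
  (E2) gamma(2) = phi_1 gamma(1) + phi_2 gamma(0)
From (E1): gamma(1) = A gamma(0) + B with
  A = phi_1 / (1 - phi_2) = 0.013 / 0.774 = 0.016796,   B = c_1 / (1 - phi_2) = 1.476 / 0.774 = 1.906977.
Insert (E2) into (E0): gamma(0) (1 - phi_2^2) = phi_1 (1 + phi_2) gamma(1) + c_0.
  phi_1 (1 + phi_2) = (0.013)(1.226) = 0.015938,   1 - phi_2^2 = 0.948924.
Replace gamma(1) by A gamma(0) + B and collect gamma(0):
  gamma(0) [0.948924 - (0.015938)(0.016796)] = (0.015938)(1.906977) + 3.108476
  gamma(0) * 0.948656 = 3.138869
  gamma(0) = 3.138869 / 0.948656 = 3.308753.
  gamma(1) = A gamma(0) + B = (0.016796)(3.308753) + (1.906977) = 1.96255.
  gamma(2) = phi_1 gamma(1) + phi_2 gamma(0) = (0.013)(1.96255) + (0.226)(3.308753) = 0.773291.
Therefore gamma(2) = 0.7733 (to 4 decimal places).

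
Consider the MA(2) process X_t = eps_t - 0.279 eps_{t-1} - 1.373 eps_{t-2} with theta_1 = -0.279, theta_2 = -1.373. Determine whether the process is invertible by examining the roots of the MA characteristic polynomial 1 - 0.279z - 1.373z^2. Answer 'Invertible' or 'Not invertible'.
\text{Not invertible}

The MA(q) characteristic polynomial is P(z) = 1 - 0.279z - 1.373z^2.
Invertibility requires all roots to lie outside the unit circle, i.e. |z| > 1 for every root.
Set 1 + (-0.279) z + (-1.373) z^2 = 0, i.e. a z^2 + b z + c = 0 with a = -1.373, b = -0.279, c = 1.
Discriminant D = b^2 - 4ac = (-0.279)^2 - 4*(-1.373)*1 = 0.077841 - (-5.492) = 5.569841.
D >= 0, so the roots are real: z = (-b +/- sqrt(D)) / (2a) = (0.279 +/- 2.360051) / (-2.746).
  z_1 = (0.279 + 2.360051) / (-2.746) = -0.9611,   |z_1| = 0.9611.
  z_2 = (0.279 - 2.360051) / (-2.746) = 0.7578,   |z_2| = 0.7578.
Moduli of all roots: 0.9611, 0.7578.
All moduli strictly greater than 1? No.
Verdict: Not invertible.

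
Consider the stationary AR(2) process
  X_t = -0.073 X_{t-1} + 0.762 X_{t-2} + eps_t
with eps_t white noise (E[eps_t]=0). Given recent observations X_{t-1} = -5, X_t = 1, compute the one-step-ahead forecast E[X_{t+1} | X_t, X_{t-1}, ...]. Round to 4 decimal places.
E[X_{t+1} \mid \mathcal F_t] = -3.8830

For an AR(p) model X_t = c + sum_i phi_i X_{t-i} + eps_t, the
one-step-ahead conditional mean is
  E[X_{t+1} | X_t, ...] = c + sum_i phi_i X_{t+1-i}.
Substitute known values:
  E[X_{t+1} | ...] = (-0.073) * (1) + (0.762) * (-5)
                   = -3.8830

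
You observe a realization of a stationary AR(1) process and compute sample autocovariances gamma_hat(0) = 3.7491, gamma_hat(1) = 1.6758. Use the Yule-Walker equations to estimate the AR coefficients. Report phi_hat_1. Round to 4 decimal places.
\hat\phi_{1} = 0.4470

The Yule-Walker equations for an AR(p) process read, in matrix form,
  Gamma_p phi = r_p,   with   (Gamma_p)_{ij} = gamma(|i - j|),
                       (r_p)_i = gamma(i),   i,j = 1..p.
Substitute the sample gammas (Toeplitz matrix and right-hand side of size 1):
  Gamma_p = [[3.7491]]
  r_p     = [1.6758]
With p = 1 this is the single equation gamma(0) phi_1 = gamma(1):
  phi_hat_1 = gamma(1) / gamma(0) = 1.6758 / 3.7491 = 0.4470.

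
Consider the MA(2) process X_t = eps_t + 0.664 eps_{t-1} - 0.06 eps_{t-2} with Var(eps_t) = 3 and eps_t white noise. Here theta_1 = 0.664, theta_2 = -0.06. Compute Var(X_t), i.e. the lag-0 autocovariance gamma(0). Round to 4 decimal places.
\gamma(0) = 4.3335

For an MA(q) process X_t = eps_t + sum_i theta_i eps_{t-i} with
Var(eps_t) = sigma^2, the variance is
  gamma(0) = sigma^2 * (1 + sum_i theta_i^2).
  sum_i theta_i^2 = (0.664)^2 + (-0.06)^2 = 0.440896 + 0.0036 = 0.444496.
  gamma(0) = 3 * (1 + 0.444496) = 3 * 1.444496 = 4.333488, which rounds to 4.3335.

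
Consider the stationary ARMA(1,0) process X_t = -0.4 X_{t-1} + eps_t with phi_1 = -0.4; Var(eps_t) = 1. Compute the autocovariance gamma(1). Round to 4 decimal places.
\gamma(1) = -0.4762

Multiply the model equation by X_{t-k} and take expectations. With theta_0 = psi_0 = 1 and psi_j the MA(infinity) weights, this gives
  gamma(k) - sum_i phi_i gamma(k-i) = c_k,
  c_k = sigma^2 * sum_{j=k..q} theta_j psi_{j-k}   (c_k = 0 for k > q),
using gamma(-m) = gamma(m).
Pure AR (q = 0): c_0 = sigma^2 = 1, c_k = 0 for k >= 1.
Equations for k = 0 and k = 1 (AR order 1):
  gamma(0) = phi_1 gamma(1) + c_0
  gamma(1) = phi_1 gamma(0) + c_1
Substituting the second into the first: gamma(0) (1 - phi_1^2) = c_0 + phi_1 c_1, so
  gamma(0) = c_0 / (1 - phi_1^2) = 1 / (1 - (-0.4)^2) = 1 / 0.84 = 1.190476.
  gamma(1) = phi_1 gamma(0) = (-0.4)(1.190476) = -0.47619.
Therefore gamma(1) = -0.4762 (to 4 decimal places).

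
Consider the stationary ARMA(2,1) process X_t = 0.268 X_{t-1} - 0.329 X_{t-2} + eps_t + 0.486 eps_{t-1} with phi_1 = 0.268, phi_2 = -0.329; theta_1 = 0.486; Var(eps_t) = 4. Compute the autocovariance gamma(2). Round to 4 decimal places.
\gamma(2) = -1.4492

Multiply the model equation by X_{t-k} and take expectations. With theta_0 = psi_0 = 1 and psi_j the MA(infinity) weights, this gives
  gamma(k) - sum_i phi_i gamma(k-i) = c_k,
  c_k = sigma^2 * sum_{j=k..q} theta_j psi_{j-k}   (c_k = 0 for k > q),
using gamma(-m) = gamma(m).
psi-weights needed (psi_j = theta_j + sum_i phi_i psi_{j-i}):
  psi_1 = theta_1 + phi_1 = 0.486 + (0.268) = 0.754
Right-hand sides:
  c_0 = sigma^2 (1 + theta_1 psi_1) = 4 * (1 + (0.486)(0.754)) = 4 * 1.366444 = 5.465776
  c_1 = sigma^2 theta_1 = 4 * (0.486) = 1.944
  c_2 = 0
Equations for k = 0, 1, 2 (AR order 2, c_2 = 0):
  (E0) gamma(0) = phi_1 gamma(1) + phi_2 gamma(2) + c_0
  (E1) gamma(1) = phi_1 gamma(0) + phi_2 gamma(1) + c_1
  (E2) gamma(2) = phi_1 gamma(1) + phi_2 gamma(0)
From (E1): gamma(1) = A gamma(0) + B with
  A = phi_1 / (1 - phi_2) = 0.268 / 1.329 = 0.201655,   B = c_1 / (1 - phi_2) = 1.944 / 1.329 = 1.462754.
Insert (E2) into (E0): gamma(0) (1 - phi_2^2) = phi_1 (1 + phi_2) gamma(1) + c_0.
  phi_1 (1 + phi_2) = (0.268)(0.671) = 0.179828,   1 - phi_2^2 = 0.891759.
Replace gamma(1) by A gamma(0) + B and collect gamma(0):
  gamma(0) [0.891759 - (0.179828)(0.201655)] = (0.179828)(1.462754) + 5.465776
  gamma(0) * 0.855496 = 5.72882
  gamma(0) = 5.72882 / 0.855496 = 6.696492.
  gamma(1) = A gamma(0) + B = (0.201655)(6.696492) + (1.462754) = 2.813138.
  gamma(2) = phi_1 gamma(1) + phi_2 gamma(0) = (0.268)(2.813138) + (-0.329)(6.696492) = -1.449225.
Therefore gamma(2) = -1.4492 (to 4 decimal places).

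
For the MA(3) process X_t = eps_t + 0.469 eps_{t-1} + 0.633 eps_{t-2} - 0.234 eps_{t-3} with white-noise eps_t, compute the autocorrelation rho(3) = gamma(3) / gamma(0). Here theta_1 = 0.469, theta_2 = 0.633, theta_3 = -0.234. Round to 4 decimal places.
\rho(3) = -0.1397

For an MA(q) process with theta_0 = 1, the autocovariance is
  gamma(k) = sigma^2 * sum_{i=0..q-k} theta_i * theta_{i+k},
and rho(k) = gamma(k) / gamma(0). Sigma^2 cancels.
  numerator   = (1)*(-0.234) = -0.234.
  denominator = (1)^2 + (0.469)^2 + (0.633)^2 + (-0.234)^2 = 1.675406.
  rho(3) = -0.234 / 1.675406 = -0.1397.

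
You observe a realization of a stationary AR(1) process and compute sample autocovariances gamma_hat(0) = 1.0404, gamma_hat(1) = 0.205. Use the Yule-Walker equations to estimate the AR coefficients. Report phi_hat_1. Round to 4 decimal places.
\hat\phi_{1} = 0.1970

The Yule-Walker equations for an AR(p) process read, in matrix form,
  Gamma_p phi = r_p,   with   (Gamma_p)_{ij} = gamma(|i - j|),
                       (r_p)_i = gamma(i),   i,j = 1..p.
Substitute the sample gammas (Toeplitz matrix and right-hand side of size 1):
  Gamma_p = [[1.0404]]
  r_p     = [0.205]
With p = 1 this is the single equation gamma(0) phi_1 = gamma(1):
  phi_hat_1 = gamma(1) / gamma(0) = 0.205 / 1.0404 = 0.1970.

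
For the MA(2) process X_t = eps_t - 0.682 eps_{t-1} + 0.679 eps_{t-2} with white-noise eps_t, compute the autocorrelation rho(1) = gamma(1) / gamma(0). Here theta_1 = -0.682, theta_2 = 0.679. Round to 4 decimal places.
\rho(1) = -0.5945

For an MA(q) process with theta_0 = 1, the autocovariance is
  gamma(k) = sigma^2 * sum_{i=0..q-k} theta_i * theta_{i+k},
and rho(k) = gamma(k) / gamma(0). Sigma^2 cancels.
  numerator   = (1)*(-0.682) + (-0.682)*(0.679) = -1.145078.
  denominator = (1)^2 + (-0.682)^2 + (0.679)^2 = 1.926165.
  rho(1) = -1.145078 / 1.926165 = -0.5945.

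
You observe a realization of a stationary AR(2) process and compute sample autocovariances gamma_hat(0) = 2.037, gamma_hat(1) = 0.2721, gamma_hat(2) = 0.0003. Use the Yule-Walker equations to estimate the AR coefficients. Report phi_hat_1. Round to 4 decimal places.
\hat\phi_{1} = 0.1360

The Yule-Walker equations for an AR(p) process read, in matrix form,
  Gamma_p phi = r_p,   with   (Gamma_p)_{ij} = gamma(|i - j|),
                       (r_p)_i = gamma(i),   i,j = 1..p.
Substitute the sample gammas (Toeplitz matrix and right-hand side of size 2):
  Gamma_p = [[2.037, 0.2721], [0.2721, 2.037]]
  r_p     = [0.2721, 0.0003]
Written out:
  2.037 phi_1 + 0.2721 phi_2 = 0.2721
  0.2721 phi_1 + 2.037 phi_2 = 0.0003
Solve by Cramer's rule:
  det = gamma(0)^2 - gamma(1)^2 = (2.037)^2 - (0.2721)^2 = 4.149369 - 0.07403841 = 4.07533059
  phi_hat_1 = [gamma(1) gamma(0) - gamma(1) gamma(2)] / det = [(0.2721)(2.037) - (0.2721)(0.0003)] / 4.07533059 = 0.55418607 / 4.07533059 = 0.136
  phi_hat_2 = [gamma(0) gamma(2) - gamma(1)^2] / det = [(2.037)(0.0003) - (0.2721)^2] / 4.07533059 = -0.07342731 / 4.07533059 = -0.018
So phi_hat = [0.1360, -0.0180].
Therefore phi_hat_1 = 0.1360.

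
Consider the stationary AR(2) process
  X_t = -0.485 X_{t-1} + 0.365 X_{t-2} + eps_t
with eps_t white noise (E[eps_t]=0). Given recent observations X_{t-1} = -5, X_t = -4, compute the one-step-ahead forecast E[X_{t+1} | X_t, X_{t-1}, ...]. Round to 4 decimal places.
E[X_{t+1} \mid \mathcal F_t] = 0.1150

For an AR(p) model X_t = c + sum_i phi_i X_{t-i} + eps_t, the
one-step-ahead conditional mean is
  E[X_{t+1} | X_t, ...] = c + sum_i phi_i X_{t+1-i}.
Substitute known values:
  E[X_{t+1} | ...] = (-0.485) * (-4) + (0.365) * (-5)
                   = 0.1150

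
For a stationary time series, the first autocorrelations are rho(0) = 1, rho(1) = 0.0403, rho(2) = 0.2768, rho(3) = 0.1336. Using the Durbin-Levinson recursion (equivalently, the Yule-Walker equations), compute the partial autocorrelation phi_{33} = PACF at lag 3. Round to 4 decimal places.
\phi_{33} = 0.1240

The PACF at lag k is phi_{kk}, the last component of the solution
to the Yule-Walker system G_k phi = r_k where
  (G_k)_{ij} = rho(|i - j|), (r_k)_i = rho(i), i,j = 1..k.
Equivalently, Durbin-Levinson gives phi_{kk} iteratively:
  phi_{11} = rho(1)
  phi_{kk} = [rho(k) - sum_{j=1..k-1} phi_{k-1,j} rho(k-j)]
            / [1 - sum_{j=1..k-1} phi_{k-1,j} rho(j)],
  phi_{k,j} = phi_{k-1,j} - phi_{kk} phi_{k-1,k-j},  j = 1..k-1.
Step k = 1:
  phi_11 = rho(1) = 0.0403.
Step k = 2:
  phi_22 = [rho(2) - phi_11 rho(1)] / [1 - phi_11 rho(1)] = [0.2768 - (0.0403)(0.0403)] / [1 - (0.0403)(0.0403)]
         = 0.27517591 / 0.99837591 = 0.275624.
  Update: phi_21 = phi_11 - phi_22 phi_11 = 0.0403 - (0.275624)(0.0403) = 0.029192.
Step k = 3:
  phi_33 = [rho(3) - phi_21 rho(2) - phi_22 rho(1)] / [1 - phi_21 rho(1) - phi_22 rho(2)]
    numerator   = 0.1336 - (0.029192)(0.2768) - (0.275624)(0.0403) = 0.11441192
    denominator = 1 - (0.029192)(0.0403) - (0.275624)(0.2768) = 0.92253095
  phi_33 = 0.11441192 / 0.92253095 = 0.124.
Therefore phi_{33} = 0.1240.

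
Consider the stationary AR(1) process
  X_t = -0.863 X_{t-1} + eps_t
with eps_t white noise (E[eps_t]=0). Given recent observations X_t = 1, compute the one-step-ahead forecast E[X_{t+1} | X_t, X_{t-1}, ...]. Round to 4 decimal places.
E[X_{t+1} \mid \mathcal F_t] = -0.8630

For an AR(p) model X_t = c + sum_i phi_i X_{t-i} + eps_t, the
one-step-ahead conditional mean is
  E[X_{t+1} | X_t, ...] = c + sum_i phi_i X_{t+1-i}.
Substitute known values:
  E[X_{t+1} | ...] = (-0.863) * (1)
                   = -0.8630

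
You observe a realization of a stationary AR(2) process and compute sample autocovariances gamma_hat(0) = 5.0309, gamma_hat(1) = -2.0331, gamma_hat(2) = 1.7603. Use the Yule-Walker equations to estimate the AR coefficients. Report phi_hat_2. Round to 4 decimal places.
\hat\phi_{2} = 0.2230

The Yule-Walker equations for an AR(p) process read, in matrix form,
  Gamma_p phi = r_p,   with   (Gamma_p)_{ij} = gamma(|i - j|),
                       (r_p)_i = gamma(i),   i,j = 1..p.
Substitute the sample gammas (Toeplitz matrix and right-hand side of size 2):
  Gamma_p = [[5.0309, -2.0331], [-2.0331, 5.0309]]
  r_p     = [-2.0331, 1.7603]
Written out:
  5.0309 phi_1 - 2.0331 phi_2 = -2.0331
  -2.0331 phi_1 + 5.0309 phi_2 = 1.7603
Solve by Cramer's rule:
  det = gamma(0)^2 - gamma(1)^2 = (5.0309)^2 - (-2.0331)^2 = 25.30995481 - 4.13349561 = 21.1764592
  phi_hat_1 = [gamma(1) gamma(0) - gamma(1) gamma(2)] / det = [(-2.0331)(5.0309) - (-2.0331)(1.7603)] / 21.1764592 = -6.64945686 / 21.1764592 = -0.314
  phi_hat_2 = [gamma(0) gamma(2) - gamma(1)^2] / det = [(5.0309)(1.7603) - (-2.0331)^2] / 21.1764592 = 4.72239766 / 21.1764592 = 0.223
So phi_hat = [-0.3140, 0.2230].
Therefore phi_hat_2 = 0.2230.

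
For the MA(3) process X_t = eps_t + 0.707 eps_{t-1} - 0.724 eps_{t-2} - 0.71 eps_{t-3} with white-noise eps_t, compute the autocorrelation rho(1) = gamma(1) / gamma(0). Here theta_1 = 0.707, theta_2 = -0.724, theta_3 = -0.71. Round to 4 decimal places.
\rho(1) = 0.2805

For an MA(q) process with theta_0 = 1, the autocovariance is
  gamma(k) = sigma^2 * sum_{i=0..q-k} theta_i * theta_{i+k},
and rho(k) = gamma(k) / gamma(0). Sigma^2 cancels.
  numerator   = (1)*(0.707) + (0.707)*(-0.724) + (-0.724)*(-0.71) = 0.709172.
  denominator = (1)^2 + (0.707)^2 + (-0.724)^2 + (-0.71)^2 = 2.528125.
  rho(1) = 0.709172 / 2.528125 = 0.2805.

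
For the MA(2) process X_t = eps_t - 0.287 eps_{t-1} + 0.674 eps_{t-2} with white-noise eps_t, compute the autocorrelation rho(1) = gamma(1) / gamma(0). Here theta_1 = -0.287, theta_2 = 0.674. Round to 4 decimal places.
\rho(1) = -0.3127

For an MA(q) process with theta_0 = 1, the autocovariance is
  gamma(k) = sigma^2 * sum_{i=0..q-k} theta_i * theta_{i+k},
and rho(k) = gamma(k) / gamma(0). Sigma^2 cancels.
  numerator   = (1)*(-0.287) + (-0.287)*(0.674) = -0.480438.
  denominator = (1)^2 + (-0.287)^2 + (0.674)^2 = 1.536645.
  rho(1) = -0.480438 / 1.536645 = -0.3127.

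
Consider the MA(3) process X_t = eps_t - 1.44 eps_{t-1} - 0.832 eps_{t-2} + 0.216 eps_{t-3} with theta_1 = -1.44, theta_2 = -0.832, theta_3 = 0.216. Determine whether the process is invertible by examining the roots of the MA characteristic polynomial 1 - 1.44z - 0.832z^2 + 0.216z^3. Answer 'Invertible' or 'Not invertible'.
\text{Not invertible}

The MA(q) characteristic polynomial is P(z) = 1 - 1.44z - 0.832z^2 + 0.216z^3.
Invertibility requires all roots to lie outside the unit circle, i.e. |z| > 1 for every root.
Degree 3: look for a simple real root z0 first, then factor out (1 - z/z0) and solve the remaining quadratic.
Testing z0 = 5: P(5) = 1 + (-1.44)(5) + (-0.832)(5)^2 + (0.216)(5)^3
  = 1 + (-7.2) + (-20.8) + (27) = 0.  So z_0 = 5 is a root, |z_0| = 5.
Divide out the factor (1 - 0.2 z) = (1 - z/z0) (since 1/z0 = 0.2):
  P(z) = (1 - 0.2 z)(1 + (-1.24) z + (-1.08) z^2)
  [check: z-coef -1.24 - (0.2) = -1.44; z^2-coef -1.08 - (0.2)(-1.24) = -0.832; z^3-coef -(0.2)(-1.08) = 0.216.]
Remaining roots from the quadratic factor 1 + (-1.24) z + (-1.08) z^2:
  Set 1 + (-1.24) z + (-1.08) z^2 = 0, i.e. a z^2 + b z + c = 0 with a = -1.08, b = -1.24, c = 1.
  Discriminant D = b^2 - 4ac = (-1.24)^2 - 4*(-1.08)*1 = 1.5376 - (-4.32) = 5.8576.
  D >= 0, so the roots are real: z = (-b +/- sqrt(D)) / (2a) = (1.24 +/- 2.420248) / (-2.16).
    z_1 = (1.24 + 2.420248) / (-2.16) = -1.6946,   |z_1| = 1.6946.
    z_2 = (1.24 - 2.420248) / (-2.16) = 0.5464,   |z_2| = 0.5464.
Moduli of all roots: 5.0000, 1.6946, 0.5464.
All moduli strictly greater than 1? No.
Verdict: Not invertible.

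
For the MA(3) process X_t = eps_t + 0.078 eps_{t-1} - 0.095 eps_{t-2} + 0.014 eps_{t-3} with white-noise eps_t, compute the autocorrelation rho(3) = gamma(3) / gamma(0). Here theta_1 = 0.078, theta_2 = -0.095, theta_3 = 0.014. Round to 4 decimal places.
\rho(3) = 0.0138

For an MA(q) process with theta_0 = 1, the autocovariance is
  gamma(k) = sigma^2 * sum_{i=0..q-k} theta_i * theta_{i+k},
and rho(k) = gamma(k) / gamma(0). Sigma^2 cancels.
  numerator   = (1)*(0.014) = 0.014.
  denominator = (1)^2 + (0.078)^2 + (-0.095)^2 + (0.014)^2 = 1.015305.
  rho(3) = 0.014 / 1.015305 = 0.0138.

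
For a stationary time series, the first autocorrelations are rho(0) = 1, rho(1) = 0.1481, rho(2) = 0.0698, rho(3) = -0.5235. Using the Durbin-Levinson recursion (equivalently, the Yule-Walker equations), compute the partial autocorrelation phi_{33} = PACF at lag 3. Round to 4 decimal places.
\phi_{33} = -0.5540

The PACF at lag k is phi_{kk}, the last component of the solution
to the Yule-Walker system G_k phi = r_k where
  (G_k)_{ij} = rho(|i - j|), (r_k)_i = rho(i), i,j = 1..k.
Equivalently, Durbin-Levinson gives phi_{kk} iteratively:
  phi_{11} = rho(1)
  phi_{kk} = [rho(k) - sum_{j=1..k-1} phi_{k-1,j} rho(k-j)]
            / [1 - sum_{j=1..k-1} phi_{k-1,j} rho(j)],
  phi_{k,j} = phi_{k-1,j} - phi_{kk} phi_{k-1,k-j},  j = 1..k-1.
Step k = 1:
  phi_11 = rho(1) = 0.1481.
Step k = 2:
  phi_22 = [rho(2) - phi_11 rho(1)] / [1 - phi_11 rho(1)] = [0.0698 - (0.1481)(0.1481)] / [1 - (0.1481)(0.1481)]
         = 0.04786639 / 0.97806639 = 0.04894.
  Update: phi_21 = phi_11 - phi_22 phi_11 = 0.1481 - (0.04894)(0.1481) = 0.140852.
Step k = 3:
  phi_33 = [rho(3) - phi_21 rho(2) - phi_22 rho(1)] / [1 - phi_21 rho(1) - phi_22 rho(2)]
    numerator   = -0.5235 - (0.140852)(0.0698) - (0.04894)(0.1481) = -0.54057946
    denominator = 1 - (0.140852)(0.1481) - (0.04894)(0.0698) = 0.97572382
  phi_33 = -0.54057946 / 0.97572382 = -0.554.
Therefore phi_{33} = -0.5540.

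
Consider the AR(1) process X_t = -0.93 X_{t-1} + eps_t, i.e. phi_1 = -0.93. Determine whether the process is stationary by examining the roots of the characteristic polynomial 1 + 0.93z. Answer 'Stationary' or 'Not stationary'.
\text{Stationary}

The AR(p) characteristic polynomial is P(z) = 1 + 0.93z.
Stationarity requires all roots to lie outside the unit circle, i.e. |z| > 1 for every root.
This is linear in z: 1 + (0.93) z = 0  =>  z = -1/(0.93) = -1.075269,  |z| = 1.075269.
Moduli of all roots: 1.0753.
All moduli strictly greater than 1? Yes.
Verdict: Stationary.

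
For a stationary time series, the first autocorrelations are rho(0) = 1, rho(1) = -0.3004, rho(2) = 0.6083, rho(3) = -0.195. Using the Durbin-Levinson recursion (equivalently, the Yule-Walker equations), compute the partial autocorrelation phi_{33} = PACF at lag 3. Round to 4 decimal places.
\phi_{33} = 0.0890

The PACF at lag k is phi_{kk}, the last component of the solution
to the Yule-Walker system G_k phi = r_k where
  (G_k)_{ij} = rho(|i - j|), (r_k)_i = rho(i), i,j = 1..k.
Equivalently, Durbin-Levinson gives phi_{kk} iteratively:
  phi_{11} = rho(1)
  phi_{kk} = [rho(k) - sum_{j=1..k-1} phi_{k-1,j} rho(k-j)]
            / [1 - sum_{j=1..k-1} phi_{k-1,j} rho(j)],
  phi_{k,j} = phi_{k-1,j} - phi_{kk} phi_{k-1,k-j},  j = 1..k-1.
Step k = 1:
  phi_11 = rho(1) = -0.3004.
Step k = 2:
  phi_22 = [rho(2) - phi_11 rho(1)] / [1 - phi_11 rho(1)] = [0.6083 - (-0.3004)(-0.3004)] / [1 - (-0.3004)(-0.3004)]
         = 0.51805984 / 0.90975984 = 0.569447.
  Update: phi_21 = phi_11 - phi_22 phi_11 = -0.3004 - (0.569447)(-0.3004) = -0.129338.
Step k = 3:
  phi_33 = [rho(3) - phi_21 rho(2) - phi_22 rho(1)] / [1 - phi_21 rho(1) - phi_22 rho(2)]
    numerator   = -0.195 - (-0.129338)(0.6083) - (0.569447)(-0.3004) = 0.05473824
    denominator = 1 - (-0.129338)(-0.3004) - (0.569447)(0.6083) = 0.61475232
  phi_33 = 0.05473824 / 0.61475232 = 0.089.
Therefore phi_{33} = 0.0890.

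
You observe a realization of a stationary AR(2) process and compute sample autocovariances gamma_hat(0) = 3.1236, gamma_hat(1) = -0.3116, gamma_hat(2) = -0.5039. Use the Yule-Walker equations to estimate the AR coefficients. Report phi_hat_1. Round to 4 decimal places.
\hat\phi_{1} = -0.1170

The Yule-Walker equations for an AR(p) process read, in matrix form,
  Gamma_p phi = r_p,   with   (Gamma_p)_{ij} = gamma(|i - j|),
                       (r_p)_i = gamma(i),   i,j = 1..p.
Substitute the sample gammas (Toeplitz matrix and right-hand side of size 2):
  Gamma_p = [[3.1236, -0.3116], [-0.3116, 3.1236]]
  r_p     = [-0.3116, -0.5039]
Written out:
  3.1236 phi_1 - 0.3116 phi_2 = -0.3116
  -0.3116 phi_1 + 3.1236 phi_2 = -0.5039
Solve by Cramer's rule:
  det = gamma(0)^2 - gamma(1)^2 = (3.1236)^2 - (-0.3116)^2 = 9.75687696 - 0.09709456 = 9.6597824
  phi_hat_1 = [gamma(1) gamma(0) - gamma(1) gamma(2)] / det = [(-0.3116)(3.1236) - (-0.3116)(-0.5039)] / 9.6597824 = -1.130329 / 9.6597824 = -0.117
  phi_hat_2 = [gamma(0) gamma(2) - gamma(1)^2] / det = [(3.1236)(-0.5039) - (-0.3116)^2] / 9.6597824 = -1.6710766 / 9.6597824 = -0.173
So phi_hat = [-0.1170, -0.1730].
Therefore phi_hat_1 = -0.1170.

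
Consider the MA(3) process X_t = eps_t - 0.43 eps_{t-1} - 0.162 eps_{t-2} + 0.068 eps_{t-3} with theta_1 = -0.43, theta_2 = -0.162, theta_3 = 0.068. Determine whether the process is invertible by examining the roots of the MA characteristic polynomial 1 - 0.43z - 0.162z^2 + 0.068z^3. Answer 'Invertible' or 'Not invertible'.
\text{Invertible}

The MA(q) characteristic polynomial is P(z) = 1 - 0.43z - 0.162z^2 + 0.068z^3.
Invertibility requires all roots to lie outside the unit circle, i.e. |z| > 1 for every root.
Degree 3: look for a simple real root z0 first, then factor out (1 - z/z0) and solve the remaining quadratic.
Testing z0 = -2.5: P(-2.5) = 1 + (-0.43)(-2.5) + (-0.162)(-2.5)^2 + (0.068)(-2.5)^3
  = 1 + (1.075) + (-1.0125) + (-1.0625) = 0.  So z_0 = -2.5 is a root, |z_0| = 2.5.
Divide out the factor (1 + 0.4 z) = (1 - z/z0) (since 1/z0 = -0.4):
  P(z) = (1 + 0.4 z)(1 + (-0.83) z + (0.17) z^2)
  [check: z-coef -0.83 - (-0.4) = -0.43; z^2-coef 0.17 - (-0.4)(-0.83) = -0.162; z^3-coef -(-0.4)(0.17) = 0.068.]
Remaining roots from the quadratic factor 1 + (-0.83) z + (0.17) z^2:
  Set 1 + (-0.83) z + (0.17) z^2 = 0, i.e. a z^2 + b z + c = 0 with a = 0.17, b = -0.83, c = 1.
  Discriminant D = b^2 - 4ac = (-0.83)^2 - 4*(0.17)*1 = 0.6889 - (0.68) = 0.0089.
  D >= 0, so the roots are real: z = (-b +/- sqrt(D)) / (2a) = (0.83 +/- 0.09434) / (0.34).
    z_1 = (0.83 + 0.09434) / (0.34) = 2.7186,   |z_1| = 2.7186.
    z_2 = (0.83 - 0.09434) / (0.34) = 2.1637,   |z_2| = 2.1637.
Moduli of all roots: 2.5000, 2.7186, 2.1637.
All moduli strictly greater than 1? Yes.
Verdict: Invertible.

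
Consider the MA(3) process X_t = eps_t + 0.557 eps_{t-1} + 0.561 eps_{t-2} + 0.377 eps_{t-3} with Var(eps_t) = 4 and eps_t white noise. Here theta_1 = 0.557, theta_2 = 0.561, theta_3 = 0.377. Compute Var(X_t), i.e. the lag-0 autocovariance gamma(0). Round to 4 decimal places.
\gamma(0) = 7.0684

For an MA(q) process X_t = eps_t + sum_i theta_i eps_{t-i} with
Var(eps_t) = sigma^2, the variance is
  gamma(0) = sigma^2 * (1 + sum_i theta_i^2).
  sum_i theta_i^2 = (0.557)^2 + (0.561)^2 + (0.377)^2 = 0.310249 + 0.314721 + 0.142129 = 0.767099.
  gamma(0) = 4 * (1 + 0.767099) = 4 * 1.767099 = 7.068396, which rounds to 7.0684.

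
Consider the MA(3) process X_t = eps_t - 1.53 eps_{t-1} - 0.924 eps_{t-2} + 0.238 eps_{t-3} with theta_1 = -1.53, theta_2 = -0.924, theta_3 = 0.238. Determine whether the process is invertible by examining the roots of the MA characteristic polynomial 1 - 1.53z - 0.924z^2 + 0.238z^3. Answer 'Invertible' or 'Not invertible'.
\text{Not invertible}

The MA(q) characteristic polynomial is P(z) = 1 - 1.53z - 0.924z^2 + 0.238z^3.
Invertibility requires all roots to lie outside the unit circle, i.e. |z| > 1 for every root.
Degree 3: look for a simple real root z0 first, then factor out (1 - z/z0) and solve the remaining quadratic.
Testing z0 = 5: P(5) = 1 + (-1.53)(5) + (-0.924)(5)^2 + (0.238)(5)^3
  = 1 + (-7.65) + (-23.1) + (29.75) = 0.  So z_0 = 5 is a root, |z_0| = 5.
Divide out the factor (1 - 0.2 z) = (1 - z/z0) (since 1/z0 = 0.2):
  P(z) = (1 - 0.2 z)(1 + (-1.33) z + (-1.19) z^2)
  [check: z-coef -1.33 - (0.2) = -1.53; z^2-coef -1.19 - (0.2)(-1.33) = -0.924; z^3-coef -(0.2)(-1.19) = 0.238.]
Remaining roots from the quadratic factor 1 + (-1.33) z + (-1.19) z^2:
  Set 1 + (-1.33) z + (-1.19) z^2 = 0, i.e. a z^2 + b z + c = 0 with a = -1.19, b = -1.33, c = 1.
  Discriminant D = b^2 - 4ac = (-1.33)^2 - 4*(-1.19)*1 = 1.7689 - (-4.76) = 6.5289.
  D >= 0, so the roots are real: z = (-b +/- sqrt(D)) / (2a) = (1.33 +/- 2.555171) / (-2.38).
    z_1 = (1.33 + 2.555171) / (-2.38) = -1.6324,   |z_1| = 1.6324.
    z_2 = (1.33 - 2.555171) / (-2.38) = 0.5148,   |z_2| = 0.5148.
Moduli of all roots: 5.0000, 1.6324, 0.5148.
All moduli strictly greater than 1? No.
Verdict: Not invertible.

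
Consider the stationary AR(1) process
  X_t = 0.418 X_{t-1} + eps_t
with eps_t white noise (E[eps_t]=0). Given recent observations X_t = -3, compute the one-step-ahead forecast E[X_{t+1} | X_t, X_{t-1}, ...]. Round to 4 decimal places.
E[X_{t+1} \mid \mathcal F_t] = -1.2540

For an AR(p) model X_t = c + sum_i phi_i X_{t-i} + eps_t, the
one-step-ahead conditional mean is
  E[X_{t+1} | X_t, ...] = c + sum_i phi_i X_{t+1-i}.
Substitute known values:
  E[X_{t+1} | ...] = (0.418) * (-3)
                   = -1.2540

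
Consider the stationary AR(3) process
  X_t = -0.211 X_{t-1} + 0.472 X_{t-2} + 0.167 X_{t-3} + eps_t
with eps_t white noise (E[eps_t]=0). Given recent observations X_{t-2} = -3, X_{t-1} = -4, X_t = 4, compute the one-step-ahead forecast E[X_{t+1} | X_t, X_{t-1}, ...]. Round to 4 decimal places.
E[X_{t+1} \mid \mathcal F_t] = -3.2330

For an AR(p) model X_t = c + sum_i phi_i X_{t-i} + eps_t, the
one-step-ahead conditional mean is
  E[X_{t+1} | X_t, ...] = c + sum_i phi_i X_{t+1-i}.
Substitute known values:
  E[X_{t+1} | ...] = (-0.211) * (4) + (0.472) * (-4) + (0.167) * (-3)
                   = -3.2330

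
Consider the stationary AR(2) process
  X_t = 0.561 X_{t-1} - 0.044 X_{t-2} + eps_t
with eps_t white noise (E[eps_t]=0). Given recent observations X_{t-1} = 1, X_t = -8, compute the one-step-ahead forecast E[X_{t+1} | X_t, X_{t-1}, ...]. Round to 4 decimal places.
E[X_{t+1} \mid \mathcal F_t] = -4.5320

For an AR(p) model X_t = c + sum_i phi_i X_{t-i} + eps_t, the
one-step-ahead conditional mean is
  E[X_{t+1} | X_t, ...] = c + sum_i phi_i X_{t+1-i}.
Substitute known values:
  E[X_{t+1} | ...] = (0.561) * (-8) + (-0.044) * (1)
                   = -4.5320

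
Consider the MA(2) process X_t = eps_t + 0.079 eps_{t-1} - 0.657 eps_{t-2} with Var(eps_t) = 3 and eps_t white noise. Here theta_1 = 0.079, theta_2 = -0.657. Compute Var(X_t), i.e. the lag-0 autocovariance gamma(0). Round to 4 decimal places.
\gamma(0) = 4.3137

For an MA(q) process X_t = eps_t + sum_i theta_i eps_{t-i} with
Var(eps_t) = sigma^2, the variance is
  gamma(0) = sigma^2 * (1 + sum_i theta_i^2).
  sum_i theta_i^2 = (0.079)^2 + (-0.657)^2 = 0.006241 + 0.431649 = 0.43789.
  gamma(0) = 3 * (1 + 0.43789) = 3 * 1.43789 = 4.31367, which rounds to 4.3137.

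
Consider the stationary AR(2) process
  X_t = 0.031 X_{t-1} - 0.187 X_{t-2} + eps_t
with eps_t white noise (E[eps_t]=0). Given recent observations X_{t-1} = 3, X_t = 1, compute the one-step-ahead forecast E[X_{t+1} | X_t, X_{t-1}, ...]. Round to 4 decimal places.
E[X_{t+1} \mid \mathcal F_t] = -0.5300

For an AR(p) model X_t = c + sum_i phi_i X_{t-i} + eps_t, the
one-step-ahead conditional mean is
  E[X_{t+1} | X_t, ...] = c + sum_i phi_i X_{t+1-i}.
Substitute known values:
  E[X_{t+1} | ...] = (0.031) * (1) + (-0.187) * (3)
                   = -0.5300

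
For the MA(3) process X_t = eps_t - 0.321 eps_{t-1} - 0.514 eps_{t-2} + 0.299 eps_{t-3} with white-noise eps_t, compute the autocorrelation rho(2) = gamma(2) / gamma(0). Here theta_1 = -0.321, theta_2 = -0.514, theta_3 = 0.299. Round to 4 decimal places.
\rho(2) = -0.4188

For an MA(q) process with theta_0 = 1, the autocovariance is
  gamma(k) = sigma^2 * sum_{i=0..q-k} theta_i * theta_{i+k},
and rho(k) = gamma(k) / gamma(0). Sigma^2 cancels.
  numerator   = (1)*(-0.514) + (-0.321)*(0.299) = -0.609979.
  denominator = (1)^2 + (-0.321)^2 + (-0.514)^2 + (0.299)^2 = 1.456638.
  rho(2) = -0.609979 / 1.456638 = -0.4188.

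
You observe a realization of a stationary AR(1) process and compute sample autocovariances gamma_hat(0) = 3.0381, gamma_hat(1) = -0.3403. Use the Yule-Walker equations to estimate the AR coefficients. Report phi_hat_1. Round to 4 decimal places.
\hat\phi_{1} = -0.1120

The Yule-Walker equations for an AR(p) process read, in matrix form,
  Gamma_p phi = r_p,   with   (Gamma_p)_{ij} = gamma(|i - j|),
                       (r_p)_i = gamma(i),   i,j = 1..p.
Substitute the sample gammas (Toeplitz matrix and right-hand side of size 1):
  Gamma_p = [[3.0381]]
  r_p     = [-0.3403]
With p = 1 this is the single equation gamma(0) phi_1 = gamma(1):
  phi_hat_1 = gamma(1) / gamma(0) = -0.3403 / 3.0381 = -0.1120.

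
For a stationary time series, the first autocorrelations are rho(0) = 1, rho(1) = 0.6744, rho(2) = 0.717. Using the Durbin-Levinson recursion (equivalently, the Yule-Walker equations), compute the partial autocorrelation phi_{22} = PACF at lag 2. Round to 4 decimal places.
\phi_{22} = 0.4809

The PACF at lag k is phi_{kk}, the last component of the solution
to the Yule-Walker system G_k phi = r_k where
  (G_k)_{ij} = rho(|i - j|), (r_k)_i = rho(i), i,j = 1..k.
Equivalently, Durbin-Levinson gives phi_{kk} iteratively:
  phi_{11} = rho(1)
  phi_{kk} = [rho(k) - sum_{j=1..k-1} phi_{k-1,j} rho(k-j)]
            / [1 - sum_{j=1..k-1} phi_{k-1,j} rho(j)],
  phi_{k,j} = phi_{k-1,j} - phi_{kk} phi_{k-1,k-j},  j = 1..k-1.
Step k = 1:
  phi_11 = rho(1) = 0.6744.
Step k = 2:
  phi_22 = [rho(2) - phi_11 rho(1)] / [1 - phi_11 rho(1)] = [0.717 - (0.6744)(0.6744)] / [1 - (0.6744)(0.6744)]
         = 0.26218464 / 0.54518464 = 0.4809.
Therefore phi_{22} = 0.4809.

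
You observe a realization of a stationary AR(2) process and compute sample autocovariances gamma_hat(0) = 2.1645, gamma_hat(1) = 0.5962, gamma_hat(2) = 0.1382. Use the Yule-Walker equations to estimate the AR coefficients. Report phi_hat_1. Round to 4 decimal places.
\hat\phi_{1} = 0.2790

The Yule-Walker equations for an AR(p) process read, in matrix form,
  Gamma_p phi = r_p,   with   (Gamma_p)_{ij} = gamma(|i - j|),
                       (r_p)_i = gamma(i),   i,j = 1..p.
Substitute the sample gammas (Toeplitz matrix and right-hand side of size 2):
  Gamma_p = [[2.1645, 0.5962], [0.5962, 2.1645]]
  r_p     = [0.5962, 0.1382]
Written out:
  2.1645 phi_1 + 0.5962 phi_2 = 0.5962
  0.5962 phi_1 + 2.1645 phi_2 = 0.1382
Solve by Cramer's rule:
  det = gamma(0)^2 - gamma(1)^2 = (2.1645)^2 - (0.5962)^2 = 4.68506025 - 0.35545444 = 4.32960581
  phi_hat_1 = [gamma(1) gamma(0) - gamma(1) gamma(2)] / det = [(0.5962)(2.1645) - (0.5962)(0.1382)] / 4.32960581 = 1.20808006 / 4.32960581 = 0.279
  phi_hat_2 = [gamma(0) gamma(2) - gamma(1)^2] / det = [(2.1645)(0.1382) - (0.5962)^2] / 4.32960581 = -0.05632054 / 4.32960581 = -0.013
So phi_hat = [0.2790, -0.0130].
Therefore phi_hat_1 = 0.2790.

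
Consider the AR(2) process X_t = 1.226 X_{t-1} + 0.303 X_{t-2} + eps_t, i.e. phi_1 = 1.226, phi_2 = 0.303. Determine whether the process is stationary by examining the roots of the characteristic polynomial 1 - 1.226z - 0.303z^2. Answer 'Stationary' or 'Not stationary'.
\text{Not stationary}

The AR(p) characteristic polynomial is P(z) = 1 - 1.226z - 0.303z^2.
Stationarity requires all roots to lie outside the unit circle, i.e. |z| > 1 for every root.
Set 1 + (-1.226) z + (-0.303) z^2 = 0, i.e. a z^2 + b z + c = 0 with a = -0.303, b = -1.226, c = 1.
Discriminant D = b^2 - 4ac = (-1.226)^2 - 4*(-0.303)*1 = 1.503076 - (-1.212) = 2.715076.
D >= 0, so the roots are real: z = (-b +/- sqrt(D)) / (2a) = (1.226 +/- 1.647749) / (-0.606).
  z_1 = (1.226 + 1.647749) / (-0.606) = -4.7422,   |z_1| = 4.7422.
  z_2 = (1.226 - 1.647749) / (-0.606) = 0.696,   |z_2| = 0.696.
Moduli of all roots: 4.7422, 0.6960.
All moduli strictly greater than 1? No.
Verdict: Not stationary.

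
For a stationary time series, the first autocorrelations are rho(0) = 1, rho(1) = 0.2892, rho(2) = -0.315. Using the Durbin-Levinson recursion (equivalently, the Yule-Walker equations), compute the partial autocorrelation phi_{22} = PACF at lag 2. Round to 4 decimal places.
\phi_{22} = -0.4350

The PACF at lag k is phi_{kk}, the last component of the solution
to the Yule-Walker system G_k phi = r_k where
  (G_k)_{ij} = rho(|i - j|), (r_k)_i = rho(i), i,j = 1..k.
Equivalently, Durbin-Levinson gives phi_{kk} iteratively:
  phi_{11} = rho(1)
  phi_{kk} = [rho(k) - sum_{j=1..k-1} phi_{k-1,j} rho(k-j)]
            / [1 - sum_{j=1..k-1} phi_{k-1,j} rho(j)],
  phi_{k,j} = phi_{k-1,j} - phi_{kk} phi_{k-1,k-j},  j = 1..k-1.
Step k = 1:
  phi_11 = rho(1) = 0.2892.
Step k = 2:
  phi_22 = [rho(2) - phi_11 rho(1)] / [1 - phi_11 rho(1)] = [-0.315 - (0.2892)(0.2892)] / [1 - (0.2892)(0.2892)]
         = -0.39863664 / 0.91636336 = -0.435.
Therefore phi_{22} = -0.4350.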